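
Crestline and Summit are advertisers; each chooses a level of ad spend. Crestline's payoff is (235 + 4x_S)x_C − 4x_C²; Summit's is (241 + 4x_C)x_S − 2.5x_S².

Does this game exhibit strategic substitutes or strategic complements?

strategic complements

Expanding Crestline's payoff: 235x_C + 4x_Sx_C − 4x_C².
∂π/∂x_C = 235 + 4x_S − 8x_C = 0, so x_C = 29.375 + 0.5x_S.
The best-response slope dx_C/dx_S = 0.5 > 0: the reaction function is upward-sloping, so the choices are strategic complements.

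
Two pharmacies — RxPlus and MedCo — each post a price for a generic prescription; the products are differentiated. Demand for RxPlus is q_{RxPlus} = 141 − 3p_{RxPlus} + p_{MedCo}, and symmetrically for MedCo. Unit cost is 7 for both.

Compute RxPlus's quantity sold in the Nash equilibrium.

RxPlus's profit: π = (p_{RxPlus} − 7)(141 − 3p_{RxPlus} + p_{MedCo}).
∂π/∂p_{RxPlus} = 162 − 6p_{RxPlus} + p_{MedCo} = 0 ⇒ p_{RxPlus} = 27 + (1/6)p_{MedCo}.
By symmetry p_{MedCo} = p_{RxPlus}; substituting into the reaction function, (5/6)p_{RxPlus} = 27 and p_{RxPlus} = 32.4.
q_{RxPlus} = 141 − 3·32.4 + 32.4 = 76.2.

76.2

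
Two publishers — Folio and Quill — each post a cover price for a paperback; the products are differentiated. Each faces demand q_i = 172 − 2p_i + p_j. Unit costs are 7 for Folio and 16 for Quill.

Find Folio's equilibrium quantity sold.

112.4

Folio's profit: π = (p_{Folio} − 7)(172 − 2p_{Folio} + p_{Quill}).
∂π/∂p_{Folio} = 186 − 4p_{Folio} + p_{Quill} = 0 ⇒ p_{Folio} = 46.5 + 0.25p_{Quill}.
Similarly p_{Quill} = 51 + 0.25p_{Folio}.
Plugging p_{Quill} into Folio's best response: p_{Folio} = 46.5 + 0.25(51 + 0.25p_{Folio}) ⇒ 0.9375p_{Folio} = 59.25, so p_{Folio} = 63.2.
Then p_{Quill} = 51 + 0.25·63.2 = 66.8.
q_{Folio} = 172 − 2·63.2 + 66.8 = 112.4.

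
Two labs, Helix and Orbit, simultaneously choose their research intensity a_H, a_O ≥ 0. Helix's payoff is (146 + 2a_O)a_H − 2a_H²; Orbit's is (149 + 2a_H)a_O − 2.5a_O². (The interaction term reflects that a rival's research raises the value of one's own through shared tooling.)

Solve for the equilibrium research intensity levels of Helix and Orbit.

Expanding Helix's payoff: 146a_H + 2a_Oa_H − 2a_H².
∂π/∂a_H = 146 + 2a_O − 4a_H = 0, so a_H = 36.5 + 0.5a_O.
Likewise for Orbit: a_O = 29.8 + 0.4a_H.
Solving the two reaction functions simultaneously: (1 − (0.5)(0.4))a_H = 36.5 + 0.5·29.8, so 0.8a_H = 51.4 and a_H = 64.25.
Then a_O = 29.8 + 0.4·64.25 = 55.5.

64.25, 55.5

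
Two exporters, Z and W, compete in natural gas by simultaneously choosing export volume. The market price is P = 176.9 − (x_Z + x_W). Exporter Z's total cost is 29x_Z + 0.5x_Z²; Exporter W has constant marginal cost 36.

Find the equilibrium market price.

Exporter Z's profit: π = x_Z(176.9 − (x_Z + x_W)) − 29x_Z − 0.5x_Z².
∂π/∂x_Z = 147.9 − 3x_Z − x_W = 0, so x_Z = 49.3 − (1/3)x_W.
For W: ∂π/∂x_W = 140.9 − 2x_W − x_Z = 0 ⇒ x_W = 70.45 − 0.5x_Z.
Solving the two reaction functions simultaneously: (1 − (−1/3)(−0.5))x_Z = 49.3 − (1/3)·70.45, so (5/6)x_Z = 1549/60 and x_Z = 30.98.
Then x_W = 70.45 − 0.5·30.98 = 54.96.
Equilibrium price: P = 176.9 − 85.94 = 90.96.

90.96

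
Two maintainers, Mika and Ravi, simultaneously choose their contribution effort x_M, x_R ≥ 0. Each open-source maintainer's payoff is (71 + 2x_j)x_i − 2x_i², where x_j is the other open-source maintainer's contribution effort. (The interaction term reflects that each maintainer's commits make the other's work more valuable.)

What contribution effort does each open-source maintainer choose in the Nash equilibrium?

Mika's payoff is (71 + 2x_R)x_M − 2x_M².
∂π/∂x_M = 71 + 2x_R − 4x_M = 0, so x_M = 17.75 + 0.5x_R.
Setting x_M = x_R in the reaction function: x_M = 17.75 + 0.5x_M, so x_M = 17.75 / 0.5 = 35.5.

35.5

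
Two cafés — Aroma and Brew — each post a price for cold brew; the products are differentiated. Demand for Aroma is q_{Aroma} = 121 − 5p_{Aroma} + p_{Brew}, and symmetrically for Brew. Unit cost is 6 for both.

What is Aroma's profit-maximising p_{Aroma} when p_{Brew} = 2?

15.3

Aroma's profit: π = (p_{Aroma} − 6)(121 − 5p_{Aroma} + p_{Brew}).
∂π/∂p_{Aroma} = 151 − 10p_{Aroma} + p_{Brew} = 0 ⇒ p_{Aroma} = 15.1 + 0.1p_{Brew}.
At p_{Brew} = 2: p_{Aroma} = 15.1 + 0.1·2 = 15.3.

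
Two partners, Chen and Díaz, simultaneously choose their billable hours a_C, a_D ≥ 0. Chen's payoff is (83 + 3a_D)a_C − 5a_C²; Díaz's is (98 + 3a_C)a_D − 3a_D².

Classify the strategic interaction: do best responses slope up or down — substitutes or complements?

strategic complements

Expanding Chen's payoff: 83a_C + 3a_Da_C − 5a_C².
∂π/∂a_C = 83 + 3a_D − 10a_C = 0, so a_C = 8.3 + 0.3a_D.
The best-response slope da_C/da_D = 0.3 > 0: the reaction function is upward-sloping, so the choices are strategic complements.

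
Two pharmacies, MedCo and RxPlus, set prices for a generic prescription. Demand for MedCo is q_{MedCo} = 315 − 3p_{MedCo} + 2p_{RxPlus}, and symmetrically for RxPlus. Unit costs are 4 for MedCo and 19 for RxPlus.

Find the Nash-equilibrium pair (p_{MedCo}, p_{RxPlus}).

MedCo's profit: π = (p_{MedCo} − 4)(315 − 3p_{MedCo} + 2p_{RxPlus}).
∂π/∂p_{MedCo} = 327 − 6p_{MedCo} + 2p_{RxPlus} = 0 ⇒ p_{MedCo} = 54.5 + (1/3)p_{RxPlus}.
Similarly p_{RxPlus} = 62 + (1/3)p_{MedCo}.
Plugging p_{RxPlus} into MedCo's best response: p_{MedCo} = 54.5 + (1/3)(62 + (1/3)p_{MedCo}) ⇒ (8/9)p_{MedCo} = 451/6, so p_{MedCo} = 84.5625.
Then p_{RxPlus} = 62 + (1/3)·84.5625 = 90.1875.

84.5625, 90.1875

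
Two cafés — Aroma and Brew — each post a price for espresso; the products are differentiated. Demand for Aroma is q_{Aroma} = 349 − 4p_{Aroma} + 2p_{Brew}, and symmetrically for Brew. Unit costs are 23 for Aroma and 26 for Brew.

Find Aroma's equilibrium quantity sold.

Aroma's profit: π = (p_{Aroma} − 23)(349 − 4p_{Aroma} + 2p_{Brew}).
∂π/∂p_{Aroma} = 441 − 8p_{Aroma} + 2p_{Brew} = 0 ⇒ p_{Aroma} = 55.125 + 0.25p_{Brew}.
Similarly p_{Brew} = 56.625 + 0.25p_{Aroma}.
Plugging p_{Brew} into Aroma's best response: p_{Aroma} = 55.125 + 0.25(56.625 + 0.25p_{Aroma}) ⇒ 0.9375p_{Aroma} = 2217/32, so p_{Aroma} = 73.9.
Then p_{Brew} = 56.625 + 0.25·73.9 = 75.1.
q_{Aroma} = 349 − 4·73.9 + 2·75.1 = 203.6.

203.6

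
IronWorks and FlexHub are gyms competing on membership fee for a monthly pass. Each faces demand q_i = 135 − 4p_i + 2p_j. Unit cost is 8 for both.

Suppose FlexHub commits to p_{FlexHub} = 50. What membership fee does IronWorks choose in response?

33.375

IronWorks's profit: π = (p_{IronWorks} − 8)(135 − 4p_{IronWorks} + 2p_{FlexHub}).
∂π/∂p_{IronWorks} = 167 − 8p_{IronWorks} + 2p_{FlexHub} = 0 ⇒ p_{IronWorks} = 20.875 + 0.25p_{FlexHub}.
At p_{FlexHub} = 50: p_{IronWorks} = 20.875 + 0.25·50 = 33.375.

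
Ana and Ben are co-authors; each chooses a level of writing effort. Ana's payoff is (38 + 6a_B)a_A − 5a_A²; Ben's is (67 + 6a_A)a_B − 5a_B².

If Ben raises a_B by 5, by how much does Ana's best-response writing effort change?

3

Expanding Ana's payoff: 38a_A + 6a_Ba_A − 5a_A².
∂π/∂a_A = 38 + 6a_B − 10a_A = 0, so a_A = 3.8 + 0.6a_B.
The reaction-function slope is 0.6, so a 5-unit rise in a_B moves a_A by 0.6 × 5 = 3. Ana's best response rises — the actions are strategic complements.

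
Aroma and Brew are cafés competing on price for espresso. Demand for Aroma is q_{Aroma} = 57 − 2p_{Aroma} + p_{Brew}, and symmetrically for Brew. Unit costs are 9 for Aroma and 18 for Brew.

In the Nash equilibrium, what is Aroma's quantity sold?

34.4

Aroma's profit: π = (p_{Aroma} − 9)(57 − 2p_{Aroma} + p_{Brew}).
∂π/∂p_{Aroma} = 75 − 4p_{Aroma} + p_{Brew} = 0 ⇒ p_{Aroma} = 18.75 + 0.25p_{Brew}.
Similarly p_{Brew} = 23.25 + 0.25p_{Aroma}.
Plugging p_{Brew} into Aroma's best response: p_{Aroma} = 18.75 + 0.25(23.25 + 0.25p_{Aroma}) ⇒ 0.9375p_{Aroma} = 24.5625, so p_{Aroma} = 26.2.
Then p_{Brew} = 23.25 + 0.25·26.2 = 29.8.
q_{Aroma} = 57 − 2·26.2 + 29.8 = 34.4.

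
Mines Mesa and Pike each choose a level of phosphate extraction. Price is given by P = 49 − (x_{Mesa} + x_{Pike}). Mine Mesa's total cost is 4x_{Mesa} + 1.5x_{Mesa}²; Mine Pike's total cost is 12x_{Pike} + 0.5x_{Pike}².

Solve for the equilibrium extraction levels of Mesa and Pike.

Mine Mesa's profit: π = x_{Mesa}(49 − (x_{Mesa} + x_{Pike})) − 4x_{Mesa} − 1.5x_{Mesa}².
∂π/∂x_{Mesa} = 45 − 5x_{Mesa} − x_{Pike} = 0, so x_{Mesa} = 9 − 0.2x_{Pike}.
For Pike: ∂π/∂x_{Pike} = 37 − 3x_{Pike} − x_{Mesa} = 0 ⇒ x_{Pike} = 37/3 − (1/3)x_{Mesa}.
Substituting the second reaction function into the first: x_{Mesa} = 9 − 0.2(37/3 − (1/3)x_{Mesa}), which gives (14/15)x_{Mesa} = 98/15 ⇒ x_{Mesa} = 7.
Then x_{Pike} = 37/3 − (1/3)·7 = 10.

7, 10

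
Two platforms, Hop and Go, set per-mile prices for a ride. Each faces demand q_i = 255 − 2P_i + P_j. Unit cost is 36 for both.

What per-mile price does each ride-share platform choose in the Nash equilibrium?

Hop's profit: π = (P_{Hop} − 36)(255 − 2P_{Hop} + P_{Go}).
∂π/∂P_{Hop} = 327 − 4P_{Hop} + P_{Go} = 0 ⇒ P_{Hop} = 81.75 + 0.25P_{Go}.
The game is symmetric, so in equilibrium P_{Go} = P_{Hop}: the reaction function gives 0.75P_{Hop} = 81.75, hence P_{Hop} = 109.

109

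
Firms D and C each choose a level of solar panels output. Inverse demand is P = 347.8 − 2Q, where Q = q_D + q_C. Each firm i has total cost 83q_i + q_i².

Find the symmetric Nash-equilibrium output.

Firm D's profit: π = q_D(347.8 − 2(q_D + q_C)) − 83q_D − q_D².
∂π/∂q_D = 264.8 − 6q_D − 2q_C = 0, so q_D = 662/15 − (1/3)q_C.
The game is symmetric, so in equilibrium q_C = q_D: the reaction function gives (4/3)q_D = 662/15, hence q_D = 33.1.

33.1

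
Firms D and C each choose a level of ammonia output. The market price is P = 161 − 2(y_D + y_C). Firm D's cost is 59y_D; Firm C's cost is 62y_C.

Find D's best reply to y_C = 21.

Firm D's profit: π = y_D(161 − 2(y_D + y_C)) − 59y_D.
∂π/∂y_D = 102 − 4y_D − 2y_C = 0, so y_D = 25.5 − 0.5y_C.
At y_C = 21: y_D = 25.5 − 0.5·21 = 15.

15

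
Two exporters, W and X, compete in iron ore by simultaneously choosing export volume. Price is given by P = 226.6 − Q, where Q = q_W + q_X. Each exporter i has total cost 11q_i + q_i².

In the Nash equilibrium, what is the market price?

Exporter W's profit: π = q_W(226.6 − (q_W + q_X)) − 11q_W − q_W².
∂π/∂q_W = 215.6 − 4q_W − q_X = 0, so q_W = 53.9 − 0.25q_X.
The game is symmetric, so in equilibrium q_X = q_W: the reaction function gives 1.25q_W = 53.9, hence q_W = 43.12.
Equilibrium price: P = 226.6 − 86.24 = 140.36.

140.36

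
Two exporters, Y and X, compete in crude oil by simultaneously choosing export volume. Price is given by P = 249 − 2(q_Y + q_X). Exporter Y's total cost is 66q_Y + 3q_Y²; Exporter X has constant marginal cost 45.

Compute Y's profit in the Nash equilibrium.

405

Exporter Y's profit: π = q_Y(249 − 2(q_Y + q_X)) − 66q_Y − 3q_Y².
∂π/∂q_Y = 183 − 10q_Y − 2q_X = 0, so q_Y = 18.3 − 0.2q_X.
For X: ∂π/∂q_X = 204 − 4q_X − 2q_Y = 0 ⇒ q_X = 51 − 0.5q_Y.
Plugging q_X into Y's best response: q_Y = 18.3 − 0.2(51 − 0.5q_Y) ⇒ 0.9q_Y = 8.1, so q_Y = 9.
Then q_X = 51 − 0.5·9 = 46.5.
Price P = 249 − 2·55.5 = 138.
Y's profit: (138 − 66)·9 − 3(9)² = 405.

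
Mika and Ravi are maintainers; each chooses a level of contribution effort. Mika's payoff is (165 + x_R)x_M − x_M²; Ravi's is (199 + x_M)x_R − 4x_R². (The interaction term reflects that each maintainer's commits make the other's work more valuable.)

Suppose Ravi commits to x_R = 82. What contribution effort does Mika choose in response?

Expanding Mika's payoff: 165x_M + x_Rx_M − x_M².
∂π/∂x_M = 165 + x_R − 2x_M = 0, so x_M = 82.5 + 0.5x_R.
At x_R = 82: x_M = 82.5 + 0.5·82 = 123.5.

123.5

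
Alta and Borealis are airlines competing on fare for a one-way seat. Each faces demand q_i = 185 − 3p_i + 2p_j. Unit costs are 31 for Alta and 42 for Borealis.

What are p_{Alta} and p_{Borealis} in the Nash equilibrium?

71.5625, 75.6875

Alta's profit: π = (p_{Alta} − 31)(185 − 3p_{Alta} + 2p_{Borealis}).
∂π/∂p_{Alta} = 278 − 6p_{Alta} + 2p_{Borealis} = 0 ⇒ p_{Alta} = 139/3 + (1/3)p_{Borealis}.
Similarly p_{Borealis} = 311/6 + (1/3)p_{Alta}.
Plugging p_{Borealis} into Alta's best response: p_{Alta} = 139/3 + (1/3)(311/6 + (1/3)p_{Alta}) ⇒ (8/9)p_{Alta} = 1145/18, so p_{Alta} = 71.5625.
Then p_{Borealis} = 311/6 + (1/3)·71.5625 = 75.6875.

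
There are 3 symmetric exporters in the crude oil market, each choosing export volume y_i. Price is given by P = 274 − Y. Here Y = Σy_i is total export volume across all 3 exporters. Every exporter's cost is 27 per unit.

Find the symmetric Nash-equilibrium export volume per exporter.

A representative exporter's profit is π_i = y_i(274 − Y) − 27y_i, with Y = y_i + Σ_{j≠i} y_j.
First-order condition: 247 − 2y_i − Σ_{j≠i} y_j = 0.
Imposing symmetry (y_j = y for all j) turns Σ_{j≠i} y_j into 2y, so 247 = 4y and y = 61.75.

61.75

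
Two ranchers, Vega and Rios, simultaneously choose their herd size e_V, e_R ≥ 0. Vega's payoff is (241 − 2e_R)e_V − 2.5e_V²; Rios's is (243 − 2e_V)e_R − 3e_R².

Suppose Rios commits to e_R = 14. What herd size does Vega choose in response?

42.6

Expanding Vega's payoff: 241e_V − 2e_Re_V − 2.5e_V².
∂π/∂e_V = 241 − 2e_R − 5e_V = 0, so e_V = 48.2 − 0.4e_R.
At e_R = 14: e_V = 48.2 − 0.4·14 = 42.6.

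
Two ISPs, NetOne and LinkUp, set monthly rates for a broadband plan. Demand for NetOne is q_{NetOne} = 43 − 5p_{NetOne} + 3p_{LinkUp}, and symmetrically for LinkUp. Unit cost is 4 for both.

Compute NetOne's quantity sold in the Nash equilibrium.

NetOne's profit: π = (p_{NetOne} − 4)(43 − 5p_{NetOne} + 3p_{LinkUp}).
∂π/∂p_{NetOne} = 63 − 10p_{NetOne} + 3p_{LinkUp} = 0 ⇒ p_{NetOne} = 6.3 + 0.3p_{LinkUp}.
Setting p_{NetOne} = p_{LinkUp} in the reaction function: p_{NetOne} = 6.3 + 0.3p_{NetOne}, so p_{NetOne} = 6.3 / 0.7 = 9.
q_{NetOne} = 43 − 5·9 + 3·9 = 25.

25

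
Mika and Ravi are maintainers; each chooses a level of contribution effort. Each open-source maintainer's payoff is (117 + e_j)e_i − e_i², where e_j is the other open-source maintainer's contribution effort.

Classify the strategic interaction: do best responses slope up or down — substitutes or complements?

Mika's payoff is (117 + e_R)e_M − e_M².
∂π/∂e_M = 117 + e_R − 2e_M = 0, so e_M = 58.5 + 0.5e_R.
The best-response slope de_M/de_R = 0.5 > 0: the reaction function is upward-sloping, so the choices are strategic complements.

strategic complements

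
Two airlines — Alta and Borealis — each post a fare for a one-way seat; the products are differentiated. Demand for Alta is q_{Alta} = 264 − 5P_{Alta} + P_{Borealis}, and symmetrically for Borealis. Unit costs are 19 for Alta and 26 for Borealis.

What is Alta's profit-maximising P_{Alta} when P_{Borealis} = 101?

Alta's profit: π = (P_{Alta} − 19)(264 − 5P_{Alta} + P_{Borealis}).
∂π/∂P_{Alta} = 359 − 10P_{Alta} + P_{Borealis} = 0 ⇒ P_{Alta} = 35.9 + 0.1P_{Borealis}.
At P_{Borealis} = 101: P_{Alta} = 35.9 + 0.1·101 = 46.

46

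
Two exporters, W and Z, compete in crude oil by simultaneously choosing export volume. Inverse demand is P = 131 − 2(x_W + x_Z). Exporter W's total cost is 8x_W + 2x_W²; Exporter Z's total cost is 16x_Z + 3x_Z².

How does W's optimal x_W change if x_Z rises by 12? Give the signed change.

-3

Exporter W's profit: π = x_W(131 − 2(x_W + x_Z)) − 8x_W − 2x_W².
∂π/∂x_W = 123 − 8x_W − 2x_Z = 0, so x_W = 15.375 − 0.25x_Z.
The reaction-function slope is −0.25, so a 12-unit rise in x_Z moves x_W by −0.25 × 12 = −3. W's best response falls — the actions are strategic substitutes.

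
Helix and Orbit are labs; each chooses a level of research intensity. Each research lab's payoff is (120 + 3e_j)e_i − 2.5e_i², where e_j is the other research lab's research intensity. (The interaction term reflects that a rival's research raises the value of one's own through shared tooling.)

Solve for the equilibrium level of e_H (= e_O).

60

Helix's payoff is (120 + 3e_O)e_H − 2.5e_H².
∂π/∂e_H = 120 + 3e_O − 5e_H = 0, so e_H = 24 + 0.6e_O.
Setting e_H = e_O in the reaction function: e_H = 24 + 0.6e_H, so e_H = 24 / 0.4 = 60.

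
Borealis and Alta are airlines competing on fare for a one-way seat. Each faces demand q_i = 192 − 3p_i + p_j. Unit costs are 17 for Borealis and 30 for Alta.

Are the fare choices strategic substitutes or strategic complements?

Borealis's profit: π = (p_{Borealis} − 17)(192 − 3p_{Borealis} + p_{Alta}).
∂π/∂p_{Borealis} = 243 − 6p_{Borealis} + p_{Alta} = 0 ⇒ p_{Borealis} = 40.5 + (1/6)p_{Alta}.
The best-response slope dp_{Borealis}/dp_{Alta} = 1/6 > 0: the reaction function is upward-sloping, so the choices are strategic complements.

strategic complements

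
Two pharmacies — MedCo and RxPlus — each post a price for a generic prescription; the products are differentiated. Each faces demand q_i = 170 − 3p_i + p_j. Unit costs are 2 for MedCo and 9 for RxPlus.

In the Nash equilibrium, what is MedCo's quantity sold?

MedCo's profit: π = (p_{MedCo} − 2)(170 − 3p_{MedCo} + p_{RxPlus}).
∂π/∂p_{MedCo} = 176 − 6p_{MedCo} + p_{RxPlus} = 0 ⇒ p_{MedCo} = 88/3 + (1/6)p_{RxPlus}.
Similarly p_{RxPlus} = 197/6 + (1/6)p_{MedCo}.
Solving the two reaction functions simultaneously: (1 − (1/6)(1/6))p_{MedCo} = 88/3 + (1/6)·(197/6), so (35/36)p_{MedCo} = 1253/36 and p_{MedCo} = 35.8.
Then p_{RxPlus} = 197/6 + (1/6)·35.8 = 38.8.
q_{MedCo} = 170 − 3·35.8 + 38.8 = 101.4.

101.4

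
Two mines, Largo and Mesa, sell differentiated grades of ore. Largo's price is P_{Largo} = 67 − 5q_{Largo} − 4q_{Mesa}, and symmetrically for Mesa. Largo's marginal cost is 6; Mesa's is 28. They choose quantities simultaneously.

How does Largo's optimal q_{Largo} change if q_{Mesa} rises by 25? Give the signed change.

Mine Largo's profit: π = q_{Largo}(67 − 5q_{Largo} − 4q_{Mesa}) − 6q_{Largo}.
∂π/∂q_{Largo} = 61 − 10q_{Largo} − 4q_{Mesa} = 0 ⇒ q_{Largo} = 6.1 − 0.4q_{Mesa}.
The reaction-function slope is −0.4, so a 25-unit rise in q_{Mesa} moves q_{Largo} by −0.4 × 25 = −10. Largo's best response falls — the actions are strategic substitutes.

-10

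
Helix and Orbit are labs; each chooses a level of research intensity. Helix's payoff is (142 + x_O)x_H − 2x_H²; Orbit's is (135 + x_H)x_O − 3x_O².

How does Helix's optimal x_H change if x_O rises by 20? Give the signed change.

Expanding Helix's payoff: 142x_H + x_Ox_H − 2x_H².
∂π/∂x_H = 142 + x_O − 4x_H = 0, so x_H = 35.5 + 0.25x_O.
The reaction-function slope is 0.25, so a 20-unit rise in x_O moves x_H by 0.25 × 20 = 5. Helix's best response rises — the actions are strategic complements.

5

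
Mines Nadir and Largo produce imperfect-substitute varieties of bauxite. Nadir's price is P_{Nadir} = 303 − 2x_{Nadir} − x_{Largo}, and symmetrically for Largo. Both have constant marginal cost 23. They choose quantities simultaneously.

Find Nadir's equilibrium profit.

6272

Mine Nadir's profit: π = x_{Nadir}(303 − 2x_{Nadir} − x_{Largo}) − 23x_{Nadir}.
∂π/∂x_{Nadir} = 280 − 4x_{Nadir} − x_{Largo} = 0 ⇒ x_{Nadir} = 70 − 0.25x_{Largo}.
The game is symmetric, so in equilibrium x_{Largo} = x_{Nadir}: the reaction function gives 1.25x_{Nadir} = 70, hence x_{Nadir} = 56.
P_{Nadir} = 303 − 2·56 − 56 = 135.
Profit = (135 − 23)·56 = 6272.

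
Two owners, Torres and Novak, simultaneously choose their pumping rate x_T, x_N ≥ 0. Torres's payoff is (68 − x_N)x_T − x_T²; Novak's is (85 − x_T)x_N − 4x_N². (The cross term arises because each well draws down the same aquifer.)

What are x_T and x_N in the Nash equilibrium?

30.6, 6.8

Expanding Torres's payoff: 68x_T − x_Nx_T − x_T².
∂π/∂x_T = 68 − x_N − 2x_T = 0, so x_T = 34 − 0.5x_N.
Likewise for Novak: x_N = 10.625 − 0.125x_T.
Plugging x_N into Torres's best response: x_T = 34 − 0.5(10.625 − 0.125x_T) ⇒ 0.9375x_T = 28.6875, so x_T = 30.6.
Then x_N = 10.625 − 0.125·30.6 = 6.8.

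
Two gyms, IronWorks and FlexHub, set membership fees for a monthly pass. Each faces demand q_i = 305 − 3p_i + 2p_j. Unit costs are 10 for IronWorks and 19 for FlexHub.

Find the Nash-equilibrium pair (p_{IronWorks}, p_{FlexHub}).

85.4375, 88.8125

IronWorks's profit: π = (p_{IronWorks} − 10)(305 − 3p_{IronWorks} + 2p_{FlexHub}).
∂π/∂p_{IronWorks} = 335 − 6p_{IronWorks} + 2p_{FlexHub} = 0 ⇒ p_{IronWorks} = 335/6 + (1/3)p_{FlexHub}.
Similarly p_{FlexHub} = 181/3 + (1/3)p_{IronWorks}.
Solving the two reaction functions simultaneously: (1 − (1/3)(1/3))p_{IronWorks} = 335/6 + (1/3)·(181/3), so (8/9)p_{IronWorks} = 1367/18 and p_{IronWorks} = 85.4375.
Then p_{FlexHub} = 181/3 + (1/3)·85.4375 = 88.8125.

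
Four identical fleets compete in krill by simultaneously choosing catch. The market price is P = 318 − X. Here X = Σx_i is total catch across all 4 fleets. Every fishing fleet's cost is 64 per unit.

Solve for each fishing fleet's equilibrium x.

50.8

A representative fishing fleet's profit is π_i = x_i(318 − X) − 64x_i, with X = x_i + Σ_{j≠i} x_j.
First-order condition: 254 − 2x_i − Σ_{j≠i} x_j = 0.
Imposing symmetry (x_j = x for all j) turns Σ_{j≠i} x_j into 3x, so 254 = 5x and x = 50.8.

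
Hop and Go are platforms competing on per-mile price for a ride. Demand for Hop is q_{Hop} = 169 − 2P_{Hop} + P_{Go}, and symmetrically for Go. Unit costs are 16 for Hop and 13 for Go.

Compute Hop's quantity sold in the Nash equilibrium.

101.2

Hop's profit: π = (P_{Hop} − 16)(169 − 2P_{Hop} + P_{Go}).
∂π/∂P_{Hop} = 201 − 4P_{Hop} + P_{Go} = 0 ⇒ P_{Hop} = 50.25 + 0.25P_{Go}.
Similarly P_{Go} = 48.75 + 0.25P_{Hop}.
Substituting the second reaction function into the first: P_{Hop} = 50.25 + 0.25(48.75 + 0.25P_{Hop}), which gives 0.9375P_{Hop} = 62.4375 ⇒ P_{Hop} = 66.6.
Then P_{Go} = 48.75 + 0.25·66.6 = 65.4.
q_{Hop} = 169 − 2·66.6 + 65.4 = 101.2.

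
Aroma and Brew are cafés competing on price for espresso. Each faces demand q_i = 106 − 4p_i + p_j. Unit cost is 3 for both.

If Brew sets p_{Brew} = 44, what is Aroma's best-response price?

Aroma's profit: π = (p_{Aroma} − 3)(106 − 4p_{Aroma} + p_{Brew}).
∂π/∂p_{Aroma} = 118 − 8p_{Aroma} + p_{Brew} = 0 ⇒ p_{Aroma} = 14.75 + 0.125p_{Brew}.
At p_{Brew} = 44: p_{Aroma} = 14.75 + 0.125·44 = 20.25.

20.25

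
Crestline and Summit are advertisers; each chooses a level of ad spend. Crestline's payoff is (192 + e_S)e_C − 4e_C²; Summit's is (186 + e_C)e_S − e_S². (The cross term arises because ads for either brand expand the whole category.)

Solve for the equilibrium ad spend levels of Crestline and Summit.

Expanding Crestline's payoff: 192e_C + e_Se_C − 4e_C².
∂π/∂e_C = 192 + e_S − 8e_C = 0, so e_C = 24 + 0.125e_S.
Likewise for Summit: e_S = 93 + 0.5e_C.
Substituting the second reaction function into the first: e_C = 24 + 0.125(93 + 0.5e_C), which gives 0.9375e_C = 35.625 ⇒ e_C = 38.
Then e_S = 93 + 0.5·38 = 112.

38, 112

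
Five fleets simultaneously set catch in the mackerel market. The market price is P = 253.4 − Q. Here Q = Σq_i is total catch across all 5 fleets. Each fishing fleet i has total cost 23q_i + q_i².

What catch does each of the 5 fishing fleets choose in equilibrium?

A representative fishing fleet's profit is π_i = q_i(253.4 − Q) − 23q_i − q_i², with Q = q_i + Σ_{j≠i} q_j.
First-order condition: 230.4 − 4q_i − Σ_{j≠i} q_j = 0.
In a symmetric equilibrium every fishing fleet chooses the same q, so Σ_{j≠i} q_j = 4q. The condition becomes 230.4 − 8q = 0, giving q = 230.4/8 = 28.8.

28.8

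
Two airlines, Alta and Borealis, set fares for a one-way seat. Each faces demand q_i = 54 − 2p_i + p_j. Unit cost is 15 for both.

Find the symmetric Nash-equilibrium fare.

28

Alta's profit: π = (p_{Alta} − 15)(54 − 2p_{Alta} + p_{Borealis}).
∂π/∂p_{Alta} = 84 − 4p_{Alta} + p_{Borealis} = 0 ⇒ p_{Alta} = 21 + 0.25p_{Borealis}.
The game is symmetric, so in equilibrium p_{Borealis} = p_{Alta}: the reaction function gives 0.75p_{Alta} = 21, hence p_{Alta} = 28.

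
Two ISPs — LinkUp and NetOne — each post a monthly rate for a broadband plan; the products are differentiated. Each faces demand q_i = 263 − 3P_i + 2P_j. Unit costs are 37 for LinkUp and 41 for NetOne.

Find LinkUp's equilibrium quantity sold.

LinkUp's profit: π = (P_{LinkUp} − 37)(263 − 3P_{LinkUp} + 2P_{NetOne}).
∂π/∂P_{LinkUp} = 374 − 6P_{LinkUp} + 2P_{NetOne} = 0 ⇒ P_{LinkUp} = 187/3 + (1/3)P_{NetOne}.
Similarly P_{NetOne} = 193/3 + (1/3)P_{LinkUp}.
Plugging P_{NetOne} into LinkUp's best response: P_{LinkUp} = 187/3 + (1/3)(193/3 + (1/3)P_{LinkUp}) ⇒ (8/9)P_{LinkUp} = 754/9, so P_{LinkUp} = 94.25.
Then P_{NetOne} = 193/3 + (1/3)·94.25 = 95.75.
q_{LinkUp} = 263 − 3·94.25 + 2·95.75 = 171.75.

171.75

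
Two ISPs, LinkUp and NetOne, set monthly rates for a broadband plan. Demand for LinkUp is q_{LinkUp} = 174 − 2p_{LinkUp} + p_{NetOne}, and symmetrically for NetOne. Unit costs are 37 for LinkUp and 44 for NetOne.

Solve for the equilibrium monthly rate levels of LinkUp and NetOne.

LinkUp's profit: π = (p_{LinkUp} − 37)(174 − 2p_{LinkUp} + p_{NetOne}).
∂π/∂p_{LinkUp} = 248 − 4p_{LinkUp} + p_{NetOne} = 0 ⇒ p_{LinkUp} = 62 + 0.25p_{NetOne}.
Similarly p_{NetOne} = 65.5 + 0.25p_{LinkUp}.
Solving the two reaction functions simultaneously: (1 − (0.25)(0.25))p_{LinkUp} = 62 + 0.25·65.5, so 0.9375p_{LinkUp} = 78.375 and p_{LinkUp} = 83.6.
Then p_{NetOne} = 65.5 + 0.25·83.6 = 86.4.

83.6, 86.4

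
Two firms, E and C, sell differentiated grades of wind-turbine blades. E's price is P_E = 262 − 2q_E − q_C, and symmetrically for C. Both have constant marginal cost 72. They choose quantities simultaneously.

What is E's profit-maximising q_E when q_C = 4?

Firm E's profit: π = q_E(262 − 2q_E − q_C) − 72q_E.
∂π/∂q_E = 190 − 4q_E − q_C = 0 ⇒ q_E = 47.5 − 0.25q_C.
At q_C = 4: q_E = 47.5 − 0.25·4 = 46.5.

46.5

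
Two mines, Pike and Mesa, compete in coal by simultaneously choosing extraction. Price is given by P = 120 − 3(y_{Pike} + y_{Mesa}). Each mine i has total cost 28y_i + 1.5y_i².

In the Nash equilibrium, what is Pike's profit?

Mine Pike's profit: π = y_{Pike}(120 − 3(y_{Pike} + y_{Mesa})) − 28y_{Pike} − 1.5y_{Pike}².
∂π/∂y_{Pike} = 92 − 9y_{Pike} − 3y_{Mesa} = 0, so y_{Pike} = 92/9 − (1/3)y_{Mesa}.
By symmetry y_{Mesa} = y_{Pike}; substituting into the reaction function, (4/3)y_{Pike} = 92/9 and y_{Pike} = 23/3.
Price P = 120 − 3·(46/3) = 74.
Pike's profit: (74 − 28)·(23/3) − 1.5(23/3)² = 264.5.

264.5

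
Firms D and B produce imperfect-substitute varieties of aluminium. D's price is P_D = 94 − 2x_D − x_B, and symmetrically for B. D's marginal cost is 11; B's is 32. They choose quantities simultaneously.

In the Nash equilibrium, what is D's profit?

648

Firm D's profit: π = x_D(94 − 2x_D − x_B) − 11x_D.
∂π/∂x_D = 83 − 4x_D − x_B = 0 ⇒ x_D = 20.75 − 0.25x_B.
Similarly x_B = 15.5 − 0.25x_D.
Solving the two reaction functions simultaneously: (1 − (−0.25)(−0.25))x_D = 20.75 − 0.25·15.5, so 0.9375x_D = 16.875 and x_D = 18.
Then x_B = 15.5 − 0.25·18 = 11.
P_D = 94 − 2·18 − 11 = 47.
Profit = (47 − 11)·18 = 648.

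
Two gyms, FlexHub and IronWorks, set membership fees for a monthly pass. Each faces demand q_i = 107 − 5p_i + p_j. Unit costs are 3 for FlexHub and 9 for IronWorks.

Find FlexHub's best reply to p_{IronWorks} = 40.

FlexHub's profit: π = (p_{FlexHub} − 3)(107 − 5p_{FlexHub} + p_{IronWorks}).
∂π/∂p_{FlexHub} = 122 − 10p_{FlexHub} + p_{IronWorks} = 0 ⇒ p_{FlexHub} = 12.2 + 0.1p_{IronWorks}.
At p_{IronWorks} = 40: p_{FlexHub} = 12.2 + 0.1·40 = 16.2.

16.2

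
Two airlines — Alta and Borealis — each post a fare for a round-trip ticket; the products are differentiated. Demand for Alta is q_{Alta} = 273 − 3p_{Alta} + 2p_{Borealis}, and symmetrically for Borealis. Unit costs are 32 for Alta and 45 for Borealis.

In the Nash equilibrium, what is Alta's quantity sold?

188.0625

Alta's profit: π = (p_{Alta} − 32)(273 − 3p_{Alta} + 2p_{Borealis}).
∂π/∂p_{Alta} = 369 − 6p_{Alta} + 2p_{Borealis} = 0 ⇒ p_{Alta} = 61.5 + (1/3)p_{Borealis}.
Similarly p_{Borealis} = 68 + (1/3)p_{Alta}.
Substituting the second reaction function into the first: p_{Alta} = 61.5 + (1/3)(68 + (1/3)p_{Alta}), which gives (8/9)p_{Alta} = 505/6 ⇒ p_{Alta} = 94.6875.
Then p_{Borealis} = 68 + (1/3)·94.6875 = 99.5625.
q_{Alta} = 273 − 3·94.6875 + 2·99.5625 = 188.0625.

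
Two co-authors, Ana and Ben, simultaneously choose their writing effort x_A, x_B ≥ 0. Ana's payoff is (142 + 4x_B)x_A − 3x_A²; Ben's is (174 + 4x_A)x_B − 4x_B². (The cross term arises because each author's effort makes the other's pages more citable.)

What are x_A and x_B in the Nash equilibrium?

57.25, 50.375

Expanding Ana's payoff: 142x_A + 4x_Bx_A − 3x_A².
∂π/∂x_A = 142 + 4x_B − 6x_A = 0, so x_A = 71/3 + (2/3)x_B.
Likewise for Ben: x_B = 21.75 + 0.5x_A.
Solving the two reaction functions simultaneously: (1 − (2/3)(0.5))x_A = 71/3 + (2/3)·21.75, so (2/3)x_A = 229/6 and x_A = 57.25.
Then x_B = 21.75 + 0.5·57.25 = 50.375.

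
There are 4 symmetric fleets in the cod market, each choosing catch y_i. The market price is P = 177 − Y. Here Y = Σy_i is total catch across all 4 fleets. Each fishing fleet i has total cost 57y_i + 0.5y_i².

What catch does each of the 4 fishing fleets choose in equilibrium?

20

A representative fishing fleet's profit is π_i = y_i(177 − Y) − 57y_i − 0.5y_i², with Y = y_i + Σ_{j≠i} y_j.
First-order condition: 120 − 3y_i − Σ_{j≠i} y_j = 0.
In a symmetric equilibrium every fishing fleet chooses the same y, so Σ_{j≠i} y_j = 3y. The condition becomes 120 − 6y = 0, giving y = 120/6 = 20.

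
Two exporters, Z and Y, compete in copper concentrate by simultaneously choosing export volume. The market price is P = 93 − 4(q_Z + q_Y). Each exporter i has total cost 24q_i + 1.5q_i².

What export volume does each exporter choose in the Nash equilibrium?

4.6

Exporter Z's profit: π = q_Z(93 − 4(q_Z + q_Y)) − 24q_Z − 1.5q_Z².
∂π/∂q_Z = 69 − 11q_Z − 4q_Y = 0, so q_Z = 69/11 − (4/11)q_Y.
The game is symmetric, so in equilibrium q_Y = q_Z: the reaction function gives (15/11)q_Z = 69/11, hence q_Z = 4.6.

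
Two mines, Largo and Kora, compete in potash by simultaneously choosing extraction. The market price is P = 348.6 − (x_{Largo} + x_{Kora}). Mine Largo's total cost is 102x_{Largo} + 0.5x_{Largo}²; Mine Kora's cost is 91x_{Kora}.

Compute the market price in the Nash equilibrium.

Mine Largo's profit: π = x_{Largo}(348.6 − (x_{Largo} + x_{Kora})) − 102x_{Largo} − 0.5x_{Largo}².
∂π/∂x_{Largo} = 246.6 − 3x_{Largo} − x_{Kora} = 0, so x_{Largo} = 82.2 − (1/3)x_{Kora}.
For Kora: ∂π/∂x_{Kora} = 257.6 − 2x_{Kora} − x_{Largo} = 0 ⇒ x_{Kora} = 128.8 − 0.5x_{Largo}.
Solving the two reaction functions simultaneously: (1 − (−1/3)(−0.5))x_{Largo} = 82.2 − (1/3)·128.8, so (5/6)x_{Largo} = 589/15 and x_{Largo} = 47.12.
Then x_{Kora} = 128.8 − 0.5·47.12 = 105.24.
Equilibrium price: P = 348.6 − 152.36 = 196.24.

196.24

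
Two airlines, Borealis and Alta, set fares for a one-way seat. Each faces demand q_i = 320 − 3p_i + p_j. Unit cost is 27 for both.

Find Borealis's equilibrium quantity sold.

Borealis's profit: π = (p_{Borealis} − 27)(320 − 3p_{Borealis} + p_{Alta}).
∂π/∂p_{Borealis} = 401 − 6p_{Borealis} + p_{Alta} = 0 ⇒ p_{Borealis} = 401/6 + (1/6)p_{Alta}.
Setting p_{Borealis} = p_{Alta} in the reaction function: p_{Borealis} = 401/6 + (1/6)p_{Borealis}, so p_{Borealis} = (401/6) / (5/6) = 80.2.
q_{Borealis} = 320 − 3·80.2 + 80.2 = 159.6.

159.6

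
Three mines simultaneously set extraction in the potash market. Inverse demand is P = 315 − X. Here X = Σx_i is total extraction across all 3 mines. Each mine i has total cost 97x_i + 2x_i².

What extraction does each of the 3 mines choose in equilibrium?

27.25

A representative mine's profit is π_i = x_i(315 − X) − 97x_i − 2x_i², with X = x_i + Σ_{j≠i} x_j.
First-order condition: 218 − 6x_i − Σ_{j≠i} x_j = 0.
Imposing symmetry (x_j = x for all j) turns Σ_{j≠i} x_j into 2x, so 218 = 8x and x = 27.25.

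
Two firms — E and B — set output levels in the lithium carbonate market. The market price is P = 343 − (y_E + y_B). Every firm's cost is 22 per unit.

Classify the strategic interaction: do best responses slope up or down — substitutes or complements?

Firm E's profit: π = y_E(343 − (y_E + y_B)) − 22y_E.
∂π/∂y_E = 321 − 2y_E − y_B = 0, so y_E = 160.5 − 0.5y_B.
The best-response slope dy_E/dy_B = −0.5 < 0: the reaction function is downward-sloping, so the choices are strategic substitutes.

strategic substitutes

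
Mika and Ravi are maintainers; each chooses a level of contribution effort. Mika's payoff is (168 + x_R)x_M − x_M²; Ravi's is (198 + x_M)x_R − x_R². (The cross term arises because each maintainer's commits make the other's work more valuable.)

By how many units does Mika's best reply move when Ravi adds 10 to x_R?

Expanding Mika's payoff: 168x_M + x_Rx_M − x_M².
∂π/∂x_M = 168 + x_R − 2x_M = 0, so x_M = 84 + 0.5x_R.
The reaction-function slope is 0.5, so a 10-unit rise in x_R moves x_M by 0.5 × 10 = 5. Mika's best response rises — the actions are strategic complements.

5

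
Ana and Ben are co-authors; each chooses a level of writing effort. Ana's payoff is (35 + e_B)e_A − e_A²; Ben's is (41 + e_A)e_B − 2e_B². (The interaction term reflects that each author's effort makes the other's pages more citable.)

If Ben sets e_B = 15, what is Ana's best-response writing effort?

Expanding Ana's payoff: 35e_A + e_Be_A − e_A².
∂π/∂e_A = 35 + e_B − 2e_A = 0, so e_A = 17.5 + 0.5e_B.
At e_B = 15: e_A = 17.5 + 0.5·15 = 25.

25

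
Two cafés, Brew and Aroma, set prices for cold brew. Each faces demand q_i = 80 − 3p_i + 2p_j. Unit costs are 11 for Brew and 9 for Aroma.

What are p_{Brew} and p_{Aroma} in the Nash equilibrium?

Brew's profit: π = (p_{Brew} − 11)(80 − 3p_{Brew} + 2p_{Aroma}).
∂π/∂p_{Brew} = 113 − 6p_{Brew} + 2p_{Aroma} = 0 ⇒ p_{Brew} = 113/6 + (1/3)p_{Aroma}.
Similarly p_{Aroma} = 107/6 + (1/3)p_{Brew}.
Plugging p_{Aroma} into Brew's best response: p_{Brew} = 113/6 + (1/3)(107/6 + (1/3)p_{Brew}) ⇒ (8/9)p_{Brew} = 223/9, so p_{Brew} = 27.875.
Then p_{Aroma} = 107/6 + (1/3)·27.875 = 27.125.

27.875, 27.125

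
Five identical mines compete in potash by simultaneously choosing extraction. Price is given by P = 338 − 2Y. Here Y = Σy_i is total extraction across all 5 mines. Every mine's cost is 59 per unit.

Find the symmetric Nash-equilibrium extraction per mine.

23.25

A representative mine's profit is π_i = y_i(338 − 2Y) − 59y_i, with Y = y_i + Σ_{j≠i} y_j.
First-order condition: 279 − 4y_i − 2Σ_{j≠i} y_j = 0.
With identical mines, set every y_j = y: then 279 − 4y − 8y = 0, i.e. y = 279/12 = 23.25.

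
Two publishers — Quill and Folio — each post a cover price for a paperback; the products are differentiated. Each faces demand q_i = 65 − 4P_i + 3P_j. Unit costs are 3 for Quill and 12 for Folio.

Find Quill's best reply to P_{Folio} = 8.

Quill's profit: π = (P_{Quill} − 3)(65 − 4P_{Quill} + 3P_{Folio}).
∂π/∂P_{Quill} = 77 − 8P_{Quill} + 3P_{Folio} = 0 ⇒ P_{Quill} = 9.625 + 0.375P_{Folio}.
At P_{Folio} = 8: P_{Quill} = 9.625 + 0.375·8 = 12.625.

12.625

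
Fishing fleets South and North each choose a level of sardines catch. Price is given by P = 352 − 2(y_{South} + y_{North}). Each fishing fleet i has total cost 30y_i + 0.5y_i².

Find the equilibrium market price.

168

Fishing fleet South's profit: π = y_{South}(352 − 2(y_{South} + y_{North})) − 30y_{South} − 0.5y_{South}².
∂π/∂y_{South} = 322 − 5y_{South} − 2y_{North} = 0, so y_{South} = 64.4 − 0.4y_{North}.
By symmetry y_{North} = y_{South}; substituting into the reaction function, 1.4y_{South} = 64.4 and y_{South} = 46.
Equilibrium price: P = 352 − 2·92 = 168.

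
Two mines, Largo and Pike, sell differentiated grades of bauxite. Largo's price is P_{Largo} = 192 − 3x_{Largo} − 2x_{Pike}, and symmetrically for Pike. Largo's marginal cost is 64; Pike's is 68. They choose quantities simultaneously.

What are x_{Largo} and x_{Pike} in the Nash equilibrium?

Mine Largo's profit: π = x_{Largo}(192 − 3x_{Largo} − 2x_{Pike}) − 64x_{Largo}.
∂π/∂x_{Largo} = 128 − 6x_{Largo} − 2x_{Pike} = 0 ⇒ x_{Largo} = 64/3 − (1/3)x_{Pike}.
Similarly x_{Pike} = 62/3 − (1/3)x_{Largo}.
Substituting the second reaction function into the first: x_{Largo} = 64/3 − (1/3)(62/3 − (1/3)x_{Largo}), which gives (8/9)x_{Largo} = 130/9 ⇒ x_{Largo} = 16.25.
Then x_{Pike} = 62/3 − (1/3)·16.25 = 15.25.

16.25, 15.25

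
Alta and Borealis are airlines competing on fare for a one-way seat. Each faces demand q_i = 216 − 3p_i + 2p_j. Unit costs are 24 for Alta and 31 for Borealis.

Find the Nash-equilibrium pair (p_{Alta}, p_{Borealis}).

73.3125, 75.9375

Alta's profit: π = (p_{Alta} − 24)(216 − 3p_{Alta} + 2p_{Borealis}).
∂π/∂p_{Alta} = 288 − 6p_{Alta} + 2p_{Borealis} = 0 ⇒ p_{Alta} = 48 + (1/3)p_{Borealis}.
Similarly p_{Borealis} = 51.5 + (1/3)p_{Alta}.
Solving the two reaction functions simultaneously: (1 − (1/3)(1/3))p_{Alta} = 48 + (1/3)·51.5, so (8/9)p_{Alta} = 391/6 and p_{Alta} = 73.3125.
Then p_{Borealis} = 51.5 + (1/3)·73.3125 = 75.9375.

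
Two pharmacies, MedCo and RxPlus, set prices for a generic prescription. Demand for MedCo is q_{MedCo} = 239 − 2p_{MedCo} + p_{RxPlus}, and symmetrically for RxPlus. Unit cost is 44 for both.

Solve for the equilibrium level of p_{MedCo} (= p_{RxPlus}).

109

MedCo's profit: π = (p_{MedCo} − 44)(239 − 2p_{MedCo} + p_{RxPlus}).
∂π/∂p_{MedCo} = 327 − 4p_{MedCo} + p_{RxPlus} = 0 ⇒ p_{MedCo} = 81.75 + 0.25p_{RxPlus}.
The game is symmetric, so in equilibrium p_{RxPlus} = p_{MedCo}: the reaction function gives 0.75p_{MedCo} = 81.75, hence p_{MedCo} = 109.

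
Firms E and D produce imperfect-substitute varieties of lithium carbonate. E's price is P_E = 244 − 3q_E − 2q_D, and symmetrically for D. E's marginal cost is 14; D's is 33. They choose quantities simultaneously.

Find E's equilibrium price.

103.8125

Firm E's profit: π = q_E(244 − 3q_E − 2q_D) − 14q_E.
∂π/∂q_E = 230 − 6q_E − 2q_D = 0 ⇒ q_E = 115/3 − (1/3)q_D.
Similarly q_D = 211/6 − (1/3)q_E.
Plugging q_D into E's best response: q_E = 115/3 − (1/3)(211/6 − (1/3)q_E) ⇒ (8/9)q_E = 479/18, so q_E = 29.9375.
Then q_D = 211/6 − (1/3)·29.9375 = 25.1875.
P_E = 244 − 3·29.9375 − 2·25.1875 = 103.8125.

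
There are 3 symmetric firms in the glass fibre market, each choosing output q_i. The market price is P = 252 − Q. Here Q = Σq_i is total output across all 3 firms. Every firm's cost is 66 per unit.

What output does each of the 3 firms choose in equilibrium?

A representative firm's profit is π_i = q_i(252 − Q) − 66q_i, with Q = q_i + Σ_{j≠i} q_j.
First-order condition: 186 − 2q_i − Σ_{j≠i} q_j = 0.
Imposing symmetry (q_j = q for all j) turns Σ_{j≠i} q_j into 2q, so 186 = 4q and q = 46.5.

46.5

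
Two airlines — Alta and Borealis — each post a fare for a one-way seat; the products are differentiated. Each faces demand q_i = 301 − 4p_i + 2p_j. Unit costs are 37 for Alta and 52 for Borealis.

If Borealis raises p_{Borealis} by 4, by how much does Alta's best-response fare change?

Alta's profit: π = (p_{Alta} − 37)(301 − 4p_{Alta} + 2p_{Borealis}).
∂π/∂p_{Alta} = 449 − 8p_{Alta} + 2p_{Borealis} = 0 ⇒ p_{Alta} = 56.125 + 0.25p_{Borealis}.
The reaction-function slope is 0.25, so a 4-unit rise in p_{Borealis} moves p_{Alta} by 0.25 × 4 = 1. Alta's best response rises — the actions are strategic complements.

1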